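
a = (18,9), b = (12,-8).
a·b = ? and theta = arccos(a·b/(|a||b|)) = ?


a·b = 18*12 + 9*(-8) = 216 - 72 = 144
|a| = sqrt(324+81) = 20.1246
|b| = sqrt(144+64) = 14.4222
cos(theta) = 144/(sqrt(405)*sqrt(208)) = 144/sqrt(84240) = 0.496139
theta = arccos(144/sqrt(84240)) = 60.2551 degrees

a·b = 144, theta = 60.2551 deg


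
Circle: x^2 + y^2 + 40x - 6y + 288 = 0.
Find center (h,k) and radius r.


h = -D/2 = -40/2 = -20
k = -E/2 = 6/2 = 3
r^2 = h^2 + k^2 - F = 400 + 9 - 288 = 121
r = 11

Center (-20, 3), radius = 11


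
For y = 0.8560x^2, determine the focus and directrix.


a = 0.8560
1/(4a) = 0.2921
Focus = (0, 0.2921)
Directrix: y = -0.2921

Focus = (0, 0.2921), Directrix: y = -0.2921


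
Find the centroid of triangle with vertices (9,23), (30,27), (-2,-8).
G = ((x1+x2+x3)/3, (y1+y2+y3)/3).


Gx = (9+30- 2)/3 = 37/3 = 12.3333
Gy = (23+27- 8)/3 = 42/3 = 14.0000

G = (12.3333, 14.0000)


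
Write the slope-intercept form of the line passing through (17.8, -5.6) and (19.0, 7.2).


m = (12.8)/(1.2) = 10.6667
b = y1 - m*x1 = -5.6 - (12.8*17.8)/(1.2) = -5.6 - 189.8667 = -195.4667

y = 10.6667x - 195.4667


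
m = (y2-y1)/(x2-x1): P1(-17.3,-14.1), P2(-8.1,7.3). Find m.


dy = 7.3 + 14.1 = 21.4
dx = -8.1 + 17.3 = 9.2
m = 21.4/9.2 = 2.3261

m = 2.3261


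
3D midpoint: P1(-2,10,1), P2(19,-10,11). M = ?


Mx = (-2+19)/2 = 8.5000
My = (10- 10)/2 = 0
Mz = (1+11)/2 = 6.0000

M = (8.5000, 0, 6.0000)


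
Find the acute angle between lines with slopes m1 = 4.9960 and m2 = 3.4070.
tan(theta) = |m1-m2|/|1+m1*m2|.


m1-m2 = 1.589
1+m1*m2 = 18.021372
tan(theta) = |1.589/18.021372| = 0.088173
theta = arctan(|1.589/18.021372|) = 5.0389 degrees (acute angle)

5.0389 degrees


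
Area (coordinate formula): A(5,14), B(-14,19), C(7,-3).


5*(19+ 3) = 110
-14*(-3-14) = 238
7*(14-19) = -35
sum = 313
Area = |313|/2 = 156.5000

156.5000 sq units


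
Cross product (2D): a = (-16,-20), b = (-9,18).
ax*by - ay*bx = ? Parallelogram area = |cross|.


cross = -16*18 + 20*(-9) = -288 - 180 = -468
Parallelogram area = |-468| = 468

cross = -468, parallelogram area = 468


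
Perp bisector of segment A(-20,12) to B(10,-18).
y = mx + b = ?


Midpoint = (-5, -3)
Slope of AB = dy/dx = -30/30 = -1.0000
Perp slope = -dx/dy = 30/30 = 1.0000
b = My - (perp slope)*Mx = -3 + (30*(-5))/(-30) = -3 + 5.0000 = 2.0000

y = 1.0000x + 2.0000


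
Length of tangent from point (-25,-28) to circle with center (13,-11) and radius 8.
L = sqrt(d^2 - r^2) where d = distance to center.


d = sqrt((-25-13)^2 + (-28+ 11)^2) = sqrt(1444+289) = 41.6293
L = sqrt(1733.0000 - 64) = sqrt(1669.0000) = 40.8534

40.8534


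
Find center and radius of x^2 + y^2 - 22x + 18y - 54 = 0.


h = -D/2 = 22/2 = 11
k = -E/2 = -18/2 = -9
r^2 = h^2 + k^2 - F = 121 + 81 + 54 = 256
r = 16

Center (11, -9), radius = 16


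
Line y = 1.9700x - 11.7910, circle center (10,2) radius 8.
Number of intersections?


Substitute y = 1.9700x - 11.7910: (x-10)^2 + (1.9700x- 11.7910-2)^2 = 64
Expand to Ax^2 + Bx + C = 0, where b-k = -13.791
A = 1+m^2 = 4.8809
B = 2(m(b-k) - h) = 2(1.9700*(-13.791) - 10) = -74.33654
C = h^2 + (b-k)^2 - r^2 = 100 + 190.191681 - 64 = 226.191681
disc = B^2-4AC = 5525.9212 - 4416.0759 = 1109.8453
disc > 0

2 intersection points


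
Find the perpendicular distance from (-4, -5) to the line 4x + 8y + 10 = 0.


|4*(-4) + 8*(-5) + 10| = |-46| = 46
sqrt(16 + 64) = sqrt(80) = 8.9443
d = 46/sqrt(80) = 5.1430

5.1430


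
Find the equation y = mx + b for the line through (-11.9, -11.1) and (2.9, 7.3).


m = (18.4)/(14.8) = 1.2432
b = y1 - m*x1 = -11.1 - (18.4*(-11.9))/(14.8) = -11.1 + 14.7946 = 3.6946

y = 1.2432x + 3.6946


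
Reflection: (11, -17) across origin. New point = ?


Reflection rule for origin: (-x, -y)
(11, -17) -> (-11, 17)

(-11, 17)


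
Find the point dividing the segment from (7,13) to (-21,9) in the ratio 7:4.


Px = (7*(-21) + 4*7)/11 = -119/11 = -10.8182
Py = (7*9 + 4*13)/11 = 115/11 = 10.4545

P = (-10.8182, 10.4545)


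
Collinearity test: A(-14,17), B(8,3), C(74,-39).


-14*(3+ 39) + 8*(-39-17) + 74*(17-3)
= -588 - 448 + 1036 = 0

Yes, collinear (determinant = 0)


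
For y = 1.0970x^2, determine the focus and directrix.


a = 1.0970
1/(4a) = 0.2279
Focus = (0, 0.2279)
Directrix: y = -0.2279

Focus = (0, 0.2279), Directrix: y = -0.2279


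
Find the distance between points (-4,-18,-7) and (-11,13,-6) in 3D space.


dx=-7, dy=31, dz=1
d = sqrt(49+961+1) = sqrt(1011) = 31.7962

31.7962


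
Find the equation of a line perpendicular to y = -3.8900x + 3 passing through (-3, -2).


Perpendicular slope = -1/m1 = -1/(-3.8900) = 0.2571
b2 = y0 - m2*x0 = -2 - 3/(-3.8900) = -2 + 0.7712 = -1.2288

y = 0.2571x - 1.2288


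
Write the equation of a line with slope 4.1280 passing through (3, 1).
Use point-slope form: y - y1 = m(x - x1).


y - 1 = 4.1280(x - 3)
y = 4.1280x + 1 - 4.1280*3
y = 4.1280x - 11.3840

y = 4.1280x - 11.3840


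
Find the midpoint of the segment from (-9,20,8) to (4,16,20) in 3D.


Mx = (-9+4)/2 = -2.5000
My = (20+16)/2 = 18.0000
Mz = (8+20)/2 = 14.0000

M = (-2.5000, 18.0000, 14.0000)


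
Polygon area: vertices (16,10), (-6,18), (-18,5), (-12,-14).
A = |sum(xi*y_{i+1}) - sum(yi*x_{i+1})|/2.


sum(xi*y_{i+1}) = 16*18 - 6*5 - 18*(-14) - 12*10 = 390
sum(yi*x_{i+1}) = 10*(-6) + 18*(-18) + 5*(-12) - 14*16 = -668
Area = |390 + 668|/2 = 1058/2 = 529.0000

529.0000 sq units


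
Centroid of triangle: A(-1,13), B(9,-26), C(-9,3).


Gx = (-1+9- 9)/3 = -1/3 = -0.3333
Gy = (13- 26+3)/3 = -10/3 = -3.3333

G = (-0.3333, -3.3333)


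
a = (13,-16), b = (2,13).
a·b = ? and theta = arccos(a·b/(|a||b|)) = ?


a·b = 13*2 - 16*13 = 26 - 208 = -182
|a| = sqrt(169+256) = 20.6155
|b| = sqrt(4+169) = 13.1529
cos(theta) = -182/(sqrt(425)*sqrt(173)) = -182/sqrt(73525) = -0.671203
theta = arccos(-182/sqrt(73525)) = 132.1600 degrees

a·b = -182, theta = 132.1600 deg


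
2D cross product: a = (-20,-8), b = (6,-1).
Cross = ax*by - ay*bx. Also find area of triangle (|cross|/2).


cross = -20*(-1) + 8*6 = 20 + 48 = 68
Triangle area = |68|/2 = 68/2 = 34.0000

cross = 68, triangle area = 34.0000


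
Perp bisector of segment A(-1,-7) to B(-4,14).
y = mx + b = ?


Midpoint = (-2.5, 3.5)
Slope of AB = dy/dx = 21/(-3) = -7.0000
Perp slope = -dx/dy = 3/21 = 0.1429
b = My - (perp slope)*Mx = 3.5 + (-3*(-2.5))/21 = 3.5 + 0.3571 = 3.8571

y = 0.1429x + 3.8571


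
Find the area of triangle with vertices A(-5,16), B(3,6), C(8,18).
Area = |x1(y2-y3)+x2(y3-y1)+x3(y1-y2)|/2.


-5*(6-18) = 60
3*(18-16) = 6
8*(16-6) = 80
sum = 146
Area = |146|/2 = 73.0000

73.0000 sq units


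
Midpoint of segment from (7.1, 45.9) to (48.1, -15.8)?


Mx = (7.1 + 48.1)/2 = 55.2/2 = 27.6000
My = (45.9 - 15.8)/2 = 30.1/2 = 15.0500

(27.6000, 15.0500)


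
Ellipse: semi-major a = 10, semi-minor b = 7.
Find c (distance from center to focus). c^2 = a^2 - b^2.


c^2 = 10^2 - 7^2 = 100 - 49 = 51
c = sqrt(51) = 7.1414

c = 7.1414


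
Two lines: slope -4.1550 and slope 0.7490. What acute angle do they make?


m1-m2 = -4.904
1+m1*m2 = -2.112095
tan(theta) = |-4.904/(-2.112095)| = 2.321865
theta = arctan(|-4.904/(-2.112095)|) = 66.6990 degrees (acute angle)

66.6990 degrees


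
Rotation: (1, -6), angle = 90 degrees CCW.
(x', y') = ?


cos(90) = 0, sin(90) = 1
x' = 1*0 + 6*1 = 6
y' = 1*1 - 6*0 = 1

(6, 1)


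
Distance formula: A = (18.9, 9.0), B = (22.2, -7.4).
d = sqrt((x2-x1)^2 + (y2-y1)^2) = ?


dx = 22.2 - 18.9 = 3.3
dy = -7.4 - 9.0 = -16.4
d = sqrt(10.89 + 268.96) = sqrt(279.85) = 16.7287

16.7287


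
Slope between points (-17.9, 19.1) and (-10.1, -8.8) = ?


dy = -8.8 - 19.1 = -27.9
dx = -10.1 + 17.9 = 7.8
m = -27.9/7.8 = -3.5769

m = -3.5769


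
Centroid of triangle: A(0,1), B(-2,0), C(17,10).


Gx = (0- 2+17)/3 = 15/3 = 5.0000
Gy = (1+0+10)/3 = 11/3 = 3.6667

G = (5.0000, 3.6667)


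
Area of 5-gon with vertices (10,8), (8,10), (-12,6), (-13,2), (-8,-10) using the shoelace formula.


sum(xi*y_{i+1}) = 10*10 + 8*6 - 12*2 - 13*(-10) - 8*8 = 190
sum(yi*x_{i+1}) = 8*8 + 10*(-12) + 6*(-13) + 2*(-8) - 10*10 = -250
Area = |190 + 250|/2 = 440/2 = 220.0000

220.0000 sq units


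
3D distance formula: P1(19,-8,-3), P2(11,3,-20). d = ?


dx=-8, dy=11, dz=-17
d = sqrt(64+121+289) = sqrt(474) = 21.7715

21.7715


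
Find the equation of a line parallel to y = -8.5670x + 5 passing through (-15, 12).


Parallel lines have equal slopes.
m2 = -8.5670
b2 = 12 + 8.5670*(-15) = -116.5050

y = -8.5670x - 116.5050


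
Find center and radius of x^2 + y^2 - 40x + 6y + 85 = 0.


h = -D/2 = 40/2 = 20
k = -E/2 = -6/2 = -3
r^2 = h^2 + k^2 - F = 400 + 9 - 85 = 324
r = 18

Center (20, -3), radius = 18


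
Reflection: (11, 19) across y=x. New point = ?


Reflection rule for y=x: (y, x)
(11, 19) -> (19, 11)

(19, 11)


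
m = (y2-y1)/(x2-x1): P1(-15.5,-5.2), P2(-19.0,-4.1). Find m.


dy = -4.1 + 5.2 = 1.1
dx = -19.0 + 15.5 = -3.5
m = 1.1/(-3.5) = -0.3143

m = -0.3143


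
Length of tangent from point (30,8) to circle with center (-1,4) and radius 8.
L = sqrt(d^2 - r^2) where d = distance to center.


d = sqrt((30+ 1)^2 + (8-4)^2) = sqrt(961+16) = 31.2570
L = sqrt(977.0000 - 64) = sqrt(913.0000) = 30.2159

30.2159


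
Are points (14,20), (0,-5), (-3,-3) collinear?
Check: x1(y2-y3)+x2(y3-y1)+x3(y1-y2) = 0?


14*(-5+ 3) + 0*(-3-20) - 3*(20+ 5)
= -28 + 0 - 75 = -103

No, not collinear (determinant = -103)


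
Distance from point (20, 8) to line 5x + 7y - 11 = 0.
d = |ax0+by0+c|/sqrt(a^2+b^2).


|5*20 + 7*8 - 11| = |145| = 145
sqrt(25 + 49) = sqrt(74) = 8.6023
d = 145/sqrt(74) = 16.8559

16.8559


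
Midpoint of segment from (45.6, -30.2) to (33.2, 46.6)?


Mx = (45.6 + 33.2)/2 = 78.8/2 = 39.4000
My = (-30.2 + 46.6)/2 = 16.4/2 = 8.2000

(39.4000, 8.2000)


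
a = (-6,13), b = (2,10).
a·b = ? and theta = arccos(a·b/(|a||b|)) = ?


a·b = -6*2 + 13*10 = -12 + 130 = 118
|a| = sqrt(36+169) = 14.3178
|b| = sqrt(4+100) = 10.1980
cos(theta) = 118/(sqrt(205)*sqrt(104)) = 118/sqrt(21320) = 0.808143
theta = arccos(118/sqrt(21320)) = 36.0851 degrees

a·b = 118, theta = 36.0851 deg


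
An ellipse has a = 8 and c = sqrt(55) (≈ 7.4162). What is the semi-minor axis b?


b^2 = 8^2 - (sqrt(55))^2 = 64 - 55 = 9
b = sqrt(9) = 3

b = 3


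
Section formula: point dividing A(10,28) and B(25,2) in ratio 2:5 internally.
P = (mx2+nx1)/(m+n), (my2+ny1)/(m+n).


Px = (2*25 + 5*10)/7 = 100/7 = 14.2857
Py = (2*2 + 5*28)/7 = 144/7 = 20.5714

P = (14.2857, 20.5714)


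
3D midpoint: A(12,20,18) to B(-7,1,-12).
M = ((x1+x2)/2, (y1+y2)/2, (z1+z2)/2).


Mx = (12- 7)/2 = 2.5000
My = (20+1)/2 = 10.5000
Mz = (18- 12)/2 = 3.0000

M = (2.5000, 10.5000, 3.0000)


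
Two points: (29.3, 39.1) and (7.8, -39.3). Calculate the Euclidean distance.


dx = 7.8 - 29.3 = -21.5
dy = -39.3 - 39.1 = -78.4
d = sqrt(462.25 + 6146.56) = sqrt(6608.81) = 81.2946

81.2946


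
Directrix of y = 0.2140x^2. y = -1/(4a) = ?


a = 0.2140
1/(4a) = 1.1682
directrix: y = -1.1682 = -1.1682

y = -1.1682


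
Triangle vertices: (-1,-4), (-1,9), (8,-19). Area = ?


-1*(9+ 19) = -28
-1*(-19+ 4) = 15
8*(-4-9) = -104
sum = -117
Area = |-117|/2 = 58.5000

58.5000 sq units


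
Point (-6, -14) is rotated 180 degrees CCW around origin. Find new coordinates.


cos(180) = -1, sin(180) = 0
x' = -6*(-1) + 14*0 = 6
y' = -6*0 - 14*(-1) = 14

(6, 14)


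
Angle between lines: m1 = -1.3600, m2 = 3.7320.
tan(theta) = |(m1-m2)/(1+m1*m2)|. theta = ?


m1-m2 = -5.092
1+m1*m2 = -4.07552
tan(theta) = |-5.092/(-4.07552)| = 1.249411
theta = arctan(|-5.092/(-4.07552)|) = 51.3270 degrees (acute angle)

51.3270 degrees


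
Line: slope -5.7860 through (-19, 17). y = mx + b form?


y - 17 = -5.7860(x + 19)
y = -5.7860x + 17 + 5.7860*(-19)
y = -5.7860x - 92.9340

y = -5.7860x - 92.9340


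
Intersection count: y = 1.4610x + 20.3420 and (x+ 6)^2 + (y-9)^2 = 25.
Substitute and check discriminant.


Substitute y = 1.4610x + 20.3420: (x+ 6)^2 + (1.4610x+20.3420-9)^2 = 25
Expand to Ax^2 + Bx + C = 0, where b-k = 11.342
A = 1+m^2 = 3.134521
B = 2(m(b-k) - h) = 2(1.4610*11.342 + 6) = 45.141324
C = h^2 + (b-k)^2 - r^2 = 36 + 128.640964 - 25 = 139.640964
disc = B^2-4AC = 2037.7391 - 1750.8301 = 286.9090
disc > 0

2 intersection points


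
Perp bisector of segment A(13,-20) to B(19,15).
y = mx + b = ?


Midpoint = (16, -2.5)
Slope of AB = dy/dx = 35/6 = 5.8333
Perp slope = -dx/dy = -6/35 = -0.1714
b = My - (perp slope)*Mx = -2.5 + (6*16)/35 = -2.5 + 2.7429 = 0.2429

y = -0.1714x + 0.2429


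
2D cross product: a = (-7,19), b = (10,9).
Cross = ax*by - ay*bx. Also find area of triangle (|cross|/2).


cross = -7*9 - 19*10 = -63 - 190 = -253
Triangle area = |-253|/2 = 253/2 = 126.5000

cross = -253, triangle area = 126.5000


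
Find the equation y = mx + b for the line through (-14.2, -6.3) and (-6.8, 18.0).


m = (24.3)/(7.4) = 3.2838
b = y1 - m*x1 = -6.3 - (24.3*(-14.2))/(7.4) = -6.3 + 46.6297 = 40.3297

y = 3.2838x + 40.3297


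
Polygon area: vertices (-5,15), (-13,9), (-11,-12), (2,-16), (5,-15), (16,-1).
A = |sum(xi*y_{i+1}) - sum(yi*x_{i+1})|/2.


sum(xi*y_{i+1}) = -5*9 - 13*(-12) - 11*(-16) + 2*(-15) + 5*(-1) + 16*15 = 492
sum(yi*x_{i+1}) = 15*(-13) + 9*(-11) - 12*2 - 16*5 - 15*16 - 1*(-5) = -633
Area = |492 + 633|/2 = 1125/2 = 562.5000

562.5000 sq units


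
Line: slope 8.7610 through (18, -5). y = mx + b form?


y + 5 = 8.7610(x - 18)
y = 8.7610x - 5 - 8.7610*18
y = 8.7610x - 162.6980

y = 8.7610x - 162.6980


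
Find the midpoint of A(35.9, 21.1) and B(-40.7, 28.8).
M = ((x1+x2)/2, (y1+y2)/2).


Mx = (35.9 - 40.7)/2 = -4.8/2 = -2.4000
My = (21.1 + 28.8)/2 = 49.9/2 = 24.9500

(-2.4000, 24.9500)


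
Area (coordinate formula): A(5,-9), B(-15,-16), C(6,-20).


5*(-16+ 20) = 20
-15*(-20+ 9) = 165
6*(-9+ 16) = 42
sum = 227
Area = |227|/2 = 113.5000

113.5000 sq units


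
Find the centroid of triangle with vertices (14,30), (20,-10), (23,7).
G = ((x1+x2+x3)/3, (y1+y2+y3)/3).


Gx = (14+20+23)/3 = 57/3 = 19.0000
Gy = (30- 10+7)/3 = 27/3 = 9.0000

G = (19.0000, 9.0000)


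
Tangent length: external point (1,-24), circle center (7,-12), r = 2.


d = sqrt((1-7)^2 + (-24+ 12)^2) = sqrt(36+144) = 13.4164
L = sqrt(180.0000 - 4) = sqrt(176.0000) = 13.2665

13.2665


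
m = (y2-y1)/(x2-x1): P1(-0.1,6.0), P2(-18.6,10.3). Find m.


dy = 10.3 - 6.0 = 4.3
dx = -18.6 + 0.1 = -18.5
m = 4.3/(-18.5) = -0.2324

m = -0.2324


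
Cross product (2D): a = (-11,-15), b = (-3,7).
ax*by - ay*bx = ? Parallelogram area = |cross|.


cross = -11*7 + 15*(-3) = -77 - 45 = -122
Parallelogram area = |-122| = 122

cross = -122, parallelogram area = 122


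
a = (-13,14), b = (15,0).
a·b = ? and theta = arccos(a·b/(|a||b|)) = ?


a·b = -13*15 + 14*0 = -195 + 0 = -195
|a| = sqrt(169+196) = 19.1050
|b| = sqrt(225+0) = 15.0000
cos(theta) = -195/(sqrt(365)*sqrt(225)) = -195/sqrt(82125) = -0.680451
theta = arccos(-195/sqrt(82125)) = 132.8789 degrees

a·b = -195, theta = 132.8789 deg


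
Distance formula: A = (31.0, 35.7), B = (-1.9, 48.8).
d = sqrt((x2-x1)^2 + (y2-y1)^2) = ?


dx = -1.9 - 31.0 = -32.9
dy = 48.8 - 35.7 = 13.1
d = sqrt(1082.41 + 171.61) = sqrt(1254.02) = 35.4121

35.4121


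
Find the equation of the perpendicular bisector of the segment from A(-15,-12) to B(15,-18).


Midpoint = (0, -15)
Slope of AB = dy/dx = -6/30 = -0.2000
Perp slope = -dx/dy = 30/6 = 5.0000
b = My - (perp slope)*Mx = -15 + (30*0)/(-6) = -15 + 0 = -15.0000

y = 5.0000x - 15.0000


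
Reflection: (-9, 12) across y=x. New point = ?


Reflection rule for y=x: (y, x)
(-9, 12) -> (12, -9)

(12, -9)


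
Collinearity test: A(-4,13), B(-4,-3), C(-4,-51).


-4*(-3+ 51) - 4*(-51-13) - 4*(13+ 3)
= -192 + 256 - 64 = 0

Yes, collinear (determinant = 0)


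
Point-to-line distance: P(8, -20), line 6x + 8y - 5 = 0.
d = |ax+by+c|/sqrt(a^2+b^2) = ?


|6*8 + 8*(-20) - 5| = |-117| = 117
sqrt(36 + 64) = sqrt(100) = 10.0000
d = 117/sqrt(100) = 11.7000

11.7000


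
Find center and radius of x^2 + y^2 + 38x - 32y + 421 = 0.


h = -D/2 = -38/2 = -19
k = -E/2 = 32/2 = 16
r^2 = h^2 + k^2 - F = 361 + 256 - 421 = 196
r = 14

Center (-19, 16), radius = 14


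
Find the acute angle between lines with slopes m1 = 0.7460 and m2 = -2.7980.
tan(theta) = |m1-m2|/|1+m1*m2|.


m1-m2 = 3.544
1+m1*m2 = -1.087308
tan(theta) = |3.544/(-1.087308)| = 3.259426
theta = arctan(|3.544/(-1.087308)|) = 72.9439 degrees (acute angle)

72.9439 degrees


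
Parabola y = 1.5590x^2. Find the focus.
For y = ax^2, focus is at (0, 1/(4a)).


a = 1.5590
4a = 6.2360
focus = (0, 1/6.2360) = (0, 0.1604)

Focus = (0, 0.1604)


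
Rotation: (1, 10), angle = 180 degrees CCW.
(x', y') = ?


cos(180) = -1, sin(180) = 0
x' = 1*(-1) - 10*0 = -1
y' = 1*0 + 10*(-1) = -10

(-1, -10)


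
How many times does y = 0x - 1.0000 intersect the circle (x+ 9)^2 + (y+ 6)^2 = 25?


Substitute y = 0x - 1.0000: (x+ 9)^2 + (0x- 1.0000+ 6)^2 = 25
Expand to Ax^2 + Bx + C = 0, where b-k = 5
A = 1+m^2 = 1
B = 2(m(b-k) - h) = 2(0*5 + 9) = 18
C = h^2 + (b-k)^2 - r^2 = 81 + 25 - 25 = 81
disc = B^2-4AC = 324.0000 - 324.0000 = 0
disc = 0

1 intersection point (tangent)


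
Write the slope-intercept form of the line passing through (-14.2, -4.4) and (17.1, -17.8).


m = (-13.4)/(31.3) = -0.4281
b = y1 - m*x1 = -4.4 - (-13.4*(-14.2))/(31.3) = -4.4 - 6.0792 = -10.4792

y = -0.4281x - 10.4792


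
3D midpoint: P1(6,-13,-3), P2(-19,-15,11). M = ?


Mx = (6- 19)/2 = -6.5000
My = (-13- 15)/2 = -14.0000
Mz = (-3+11)/2 = 4.0000

M = (-6.5000, -14.0000, 4.0000)


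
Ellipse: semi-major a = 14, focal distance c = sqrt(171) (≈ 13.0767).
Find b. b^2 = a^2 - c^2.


b^2 = 14^2 - (sqrt(171))^2 = 196 - 171 = 25
b = sqrt(25) = 5

b = 5


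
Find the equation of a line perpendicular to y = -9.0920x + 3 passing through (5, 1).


Perpendicular slope = -1/m1 = -1/(-9.0920) = 0.1100
b2 = y0 - m2*x0 = 1 + 5/(-9.0920) = 1 - 0.5499 = 0.4501

y = 0.1100x + 0.4501


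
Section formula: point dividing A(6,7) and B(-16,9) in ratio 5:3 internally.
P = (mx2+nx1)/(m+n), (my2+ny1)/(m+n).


Px = (5*(-16) + 3*6)/8 = -62/8 = -7.7500
Py = (5*9 + 3*7)/8 = 66/8 = 8.2500

P = (-7.7500, 8.2500)


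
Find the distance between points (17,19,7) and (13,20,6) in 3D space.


dx=-4, dy=1, dz=-1
d = sqrt(16+1+1) = sqrt(18) = 4.2426

4.2426


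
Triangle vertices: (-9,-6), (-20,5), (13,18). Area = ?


-9*(5-18) = 117
-20*(18+ 6) = -480
13*(-6-5) = -143
sum = -506
Area = |-506|/2 = 253.0000

253.0000 sq units


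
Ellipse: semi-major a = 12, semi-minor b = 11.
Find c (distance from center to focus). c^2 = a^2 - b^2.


c^2 = 12^2 - 11^2 = 144 - 121 = 23
c = sqrt(23) = 4.7958

c = 4.7958


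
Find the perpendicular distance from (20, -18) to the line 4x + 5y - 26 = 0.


|4*20 + 5*(-18) - 26| = |-36| = 36
sqrt(16 + 25) = sqrt(41) = 6.4031
d = 36/sqrt(41) = 5.6223

5.6223


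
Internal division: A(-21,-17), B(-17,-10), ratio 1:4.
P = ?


Px = (1*(-17) + 4*(-21))/5 = -101/5 = -20.2000
Py = (1*(-10) + 4*(-17))/5 = -78/5 = -15.6000

P = (-20.2000, -15.6000)


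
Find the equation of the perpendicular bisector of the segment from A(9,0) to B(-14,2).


Midpoint = (-2.5, 1)
Slope of AB = dy/dx = 2/(-23) = -0.0870
Perp slope = -dx/dy = 23/2 = 11.5000
b = My - (perp slope)*Mx = 1 + (-23*(-2.5))/2 = 1 + 28.7500 = 29.7500

y = 11.5000x + 29.7500


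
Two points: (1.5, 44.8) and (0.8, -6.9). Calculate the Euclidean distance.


dx = 0.8 - 1.5 = -0.7
dy = -6.9 - 44.8 = -51.7
d = sqrt(0.49 + 2672.89) = sqrt(2673.38) = 51.7047

51.7047


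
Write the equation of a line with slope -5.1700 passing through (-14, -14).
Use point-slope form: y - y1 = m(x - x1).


y + 14 = -5.1700(x + 14)
y = -5.1700x - 14 + 5.1700*(-14)
y = -5.1700x - 86.3800

y = -5.1700x - 86.3800


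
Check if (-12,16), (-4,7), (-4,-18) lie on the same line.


-12*(7+ 18) - 4*(-18-16) - 4*(16-7)
= -300 + 136 - 36 = -200

No, not collinear (determinant = -200)


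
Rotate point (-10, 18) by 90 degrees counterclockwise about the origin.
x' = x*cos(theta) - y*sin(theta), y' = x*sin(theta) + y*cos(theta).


cos(90) = 0, sin(90) = 1
x' = -10*0 - 18*1 = -18
y' = -10*1 + 18*0 = -10

(-18, -10)


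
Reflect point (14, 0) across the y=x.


Reflection rule for y=x: (y, x)
(14, 0) -> (0, 14)

(0, 14)


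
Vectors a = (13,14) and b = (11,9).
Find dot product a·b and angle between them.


a·b = 13*11 + 14*9 = 143 + 126 = 269
|a| = sqrt(169+196) = 19.1050
|b| = sqrt(121+81) = 14.2127
cos(theta) = 269/(sqrt(365)*sqrt(202)) = 269/sqrt(73730) = 0.990673
theta = arccos(269/sqrt(73730)) = 7.8317 degrees

a·b = 269, theta = 7.8317 deg


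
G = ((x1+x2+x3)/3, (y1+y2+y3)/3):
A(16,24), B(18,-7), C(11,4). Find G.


Gx = (16+18+11)/3 = 45/3 = 15.0000
Gy = (24- 7+4)/3 = 21/3 = 7.0000

G = (15.0000, 7.0000)


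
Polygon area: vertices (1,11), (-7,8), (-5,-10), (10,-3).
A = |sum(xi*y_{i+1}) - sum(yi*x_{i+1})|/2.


sum(xi*y_{i+1}) = 1*8 - 7*(-10) - 5*(-3) + 10*11 = 203
sum(yi*x_{i+1}) = 11*(-7) + 8*(-5) - 10*10 - 3*1 = -220
Area = |203 + 220|/2 = 423/2 = 211.5000

211.5000 sq units


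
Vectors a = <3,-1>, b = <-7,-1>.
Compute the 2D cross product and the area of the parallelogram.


cross = 3*(-1) + 1*(-7) = -3 - 7 = -10
Parallelogram area = |-10| = 10

cross = -10, parallelogram area = 10


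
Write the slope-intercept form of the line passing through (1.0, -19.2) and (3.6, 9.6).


m = (28.8)/(2.6) = 11.0769
b = y1 - m*x1 = -19.2 - (28.8*1.0)/(2.6) = -19.2 - 11.0769 = -30.2769

y = 11.0769x - 30.2769


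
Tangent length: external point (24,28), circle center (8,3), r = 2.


d = sqrt((24-8)^2 + (28-3)^2) = sqrt(256+625) = 29.6816
L = sqrt(881.0000 - 4) = sqrt(877.0000) = 29.6142

29.6142


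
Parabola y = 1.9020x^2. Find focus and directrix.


a = 1.9020
1/(4a) = 0.1314
Focus = (0, 0.1314)
Directrix: y = -0.1314

Focus = (0, 0.1314), Directrix: y = -0.1314


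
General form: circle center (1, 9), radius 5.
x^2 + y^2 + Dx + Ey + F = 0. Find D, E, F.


(x-1)^2 + (y-9)^2 = 5^2
D = -2h = -2, E = -2k = -18
F = h^2+k^2-r^2 = 1+81-25 = 57

D = -2, E = -18, F = 57


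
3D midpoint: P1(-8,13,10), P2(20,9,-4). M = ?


Mx = (-8+20)/2 = 6.0000
My = (13+9)/2 = 11.0000
Mz = (10- 4)/2 = 3.0000

M = (6.0000, 11.0000, 3.0000)


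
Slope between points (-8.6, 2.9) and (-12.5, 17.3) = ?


dy = 17.3 - 2.9 = 14.4
dx = -12.5 + 8.6 = -3.9
m = 14.4/(-3.9) = -3.6923

m = -3.6923


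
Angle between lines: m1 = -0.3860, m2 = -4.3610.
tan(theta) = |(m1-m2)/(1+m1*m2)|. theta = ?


m1-m2 = 3.975
1+m1*m2 = 2.683346
tan(theta) = |3.975/2.683346| = 1.481359
theta = arctan(|3.975/2.683346|) = 55.9785 degrees (acute angle)

55.9785 degrees


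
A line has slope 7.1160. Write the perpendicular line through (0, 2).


Perpendicular slope = -1/m1 = -1/7.1160 = -0.1405
b2 = y0 - m2*x0 = 2 + 0/7.1160 = 2 + 0 = 2.0000

y = -0.1405x + 2.0000


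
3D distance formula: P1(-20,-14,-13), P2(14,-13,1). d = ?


dx=34, dy=1, dz=14
d = sqrt(1156+1+196) = sqrt(1353) = 36.7831

36.7831


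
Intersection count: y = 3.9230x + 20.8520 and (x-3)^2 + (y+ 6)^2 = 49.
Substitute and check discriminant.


Substitute y = 3.9230x + 20.8520: (x-3)^2 + (3.9230x+20.8520+ 6)^2 = 49
Expand to Ax^2 + Bx + C = 0, where b-k = 26.852
A = 1+m^2 = 16.389929
B = 2(m(b-k) - h) = 2(3.9230*26.852 - 3) = 204.680792
C = h^2 + (b-k)^2 - r^2 = 9 + 721.029904 - 49 = 681.029904
disc = B^2-4AC = 41894.2266 - 44648.1271 = -2753.9005
disc < 0

0 intersection points


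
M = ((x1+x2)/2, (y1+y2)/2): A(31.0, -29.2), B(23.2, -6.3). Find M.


Mx = (31.0 + 23.2)/2 = 54.2/2 = 27.1000
My = (-29.2 - 6.3)/2 = -35.5/2 = -17.7500

(27.1000, -17.7500)


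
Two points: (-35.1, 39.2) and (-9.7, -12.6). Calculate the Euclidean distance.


dx = -9.7 + 35.1 = 25.4
dy = -12.6 - 39.2 = -51.8
d = sqrt(645.16 + 2683.24) = sqrt(3328.4) = 57.6923

57.6923


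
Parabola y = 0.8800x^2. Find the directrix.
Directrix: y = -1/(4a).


a = 0.8800
1/(4a) = 0.2841
directrix: y = -0.2841 = -0.2841

y = -0.2841


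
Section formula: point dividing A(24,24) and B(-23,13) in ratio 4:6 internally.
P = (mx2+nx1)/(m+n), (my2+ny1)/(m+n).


Px = (4*(-23) + 6*24)/10 = 52/10 = 5.2000
Py = (4*13 + 6*24)/10 = 196/10 = 19.6000

P = (5.2000, 19.6000)


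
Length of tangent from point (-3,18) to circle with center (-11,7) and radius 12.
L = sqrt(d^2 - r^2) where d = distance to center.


d = sqrt((-3+ 11)^2 + (18-7)^2) = sqrt(64+121) = 13.6015
L = sqrt(185.0000 - 144) = sqrt(41.0000) = 6.4031

6.4031


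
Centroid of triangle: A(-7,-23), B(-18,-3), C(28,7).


Gx = (-7- 18+28)/3 = 3/3 = 1.0000
Gy = (-23- 3+7)/3 = -19/3 = -6.3333

G = (1.0000, -6.3333)


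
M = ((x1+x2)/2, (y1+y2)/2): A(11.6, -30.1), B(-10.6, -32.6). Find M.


Mx = (11.6 - 10.6)/2 = 1.0/2 = 0.5000
My = (-30.1 - 32.6)/2 = -62.7/2 = -31.3500

(0.5000, -31.3500)


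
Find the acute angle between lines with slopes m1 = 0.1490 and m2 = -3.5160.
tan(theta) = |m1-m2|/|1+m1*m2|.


m1-m2 = 3.665
1+m1*m2 = 0.476116
tan(theta) = |3.665/0.476116| = 7.697704
theta = arctan(|3.665/0.476116|) = 82.5982 degrees (acute angle)

82.5982 degrees


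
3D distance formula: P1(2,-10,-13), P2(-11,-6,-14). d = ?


dx=-13, dy=4, dz=-1
d = sqrt(169+16+1) = sqrt(186) = 13.6382

13.6382


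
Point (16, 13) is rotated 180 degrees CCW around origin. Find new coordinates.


cos(180) = -1, sin(180) = 0
x' = 16*(-1) - 13*0 = -16
y' = 16*0 + 13*(-1) = -13

(-16, -13)


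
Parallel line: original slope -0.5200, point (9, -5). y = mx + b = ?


Parallel lines have equal slopes.
m2 = -0.5200
b2 = -5 + 0.5200*9 = -0.3200

y = -0.5200x - 0.3200


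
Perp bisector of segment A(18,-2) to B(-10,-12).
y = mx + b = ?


Midpoint = (4, -7)
Slope of AB = dy/dx = -10/(-28) = 0.3571
Perp slope = -dx/dy = -28/10 = -2.8000
b = My - (perp slope)*Mx = -7 + (-28*4)/(-10) = -7 + 11.2000 = 4.2000

y = -2.8000x + 4.2000


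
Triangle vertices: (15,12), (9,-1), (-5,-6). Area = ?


15*(-1+ 6) = 75
9*(-6-12) = -162
-5*(12+ 1) = -65
sum = -152
Area = |-152|/2 = 76.0000

76.0000 sq units


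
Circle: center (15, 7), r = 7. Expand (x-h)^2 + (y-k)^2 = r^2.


(x-15)^2 + (y-7)^2 = 7^2
D = -2h = -30, E = -2k = -14
F = h^2+k^2-r^2 = 225+49-49 = 225

x^2 + y^2 - 30x - 14y + 225 = 0


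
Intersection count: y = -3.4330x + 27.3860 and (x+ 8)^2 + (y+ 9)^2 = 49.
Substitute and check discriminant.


Substitute y = -3.4330x + 27.3860: (x+ 8)^2 + (-3.4330x+27.3860+ 9)^2 = 49
Expand to Ax^2 + Bx + C = 0, where b-k = 36.386
A = 1+m^2 = 12.785489
B = 2(m(b-k) - h) = 2(-3.4330*36.386 + 8) = -233.826276
C = h^2 + (b-k)^2 - r^2 = 64 + 1323.940996 - 49 = 1338.940996
disc = B^2-4AC = 54674.7273 - 68476.0615 = -13801.3342
disc < 0

0 intersection points


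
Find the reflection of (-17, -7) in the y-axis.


Reflection rule for y-axis: (-x, y)
(-17, -7) -> (17, -7)

(17, -7)


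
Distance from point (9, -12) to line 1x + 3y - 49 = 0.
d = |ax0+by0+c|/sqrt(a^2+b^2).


|1*9 + 3*(-12) - 49| = |-76| = 76
sqrt(1 + 9) = sqrt(10) = 3.1623
d = 76/sqrt(10) = 24.0333

24.0333


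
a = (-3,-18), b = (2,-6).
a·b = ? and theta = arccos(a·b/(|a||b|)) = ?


a·b = -3*2 - 18*(-6) = -6 + 108 = 102
|a| = sqrt(9+324) = 18.2483
|b| = sqrt(4+36) = 6.3246
cos(theta) = 102/(sqrt(333)*sqrt(40)) = 102/sqrt(13320) = 0.883788
theta = arccos(102/sqrt(13320)) = 27.8973 degrees

a·b = 102, theta = 27.8973 deg


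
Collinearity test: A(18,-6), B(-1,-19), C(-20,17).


18*(-19-17) - 1*(17+ 6) - 20*(-6+ 19)
= -648 - 23 - 260 = -931

No, not collinear (determinant = -931)


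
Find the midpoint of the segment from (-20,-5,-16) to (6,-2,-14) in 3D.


Mx = (-20+6)/2 = -7.0000
My = (-5- 2)/2 = -3.5000
Mz = (-16- 14)/2 = -15.0000

M = (-7.0000, -3.5000, -15.0000)


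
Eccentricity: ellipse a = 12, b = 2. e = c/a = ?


c = sqrt(144-4) = sqrt(140) = 11.8322
e = c/a = sqrt(140)/12 = 0.9860

e = 0.9860


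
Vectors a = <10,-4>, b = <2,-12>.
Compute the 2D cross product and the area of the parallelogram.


cross = 10*(-12) + 4*2 = -120 + 8 = -112
Parallelogram area = |-112| = 112

cross = -112, parallelogram area = 112


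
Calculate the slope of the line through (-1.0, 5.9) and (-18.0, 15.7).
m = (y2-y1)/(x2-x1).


dy = 15.7 - 5.9 = 9.8
dx = -18.0 + 1.0 = -17.0
m = 9.8/(-17.0) = -0.5765

m = -0.5765


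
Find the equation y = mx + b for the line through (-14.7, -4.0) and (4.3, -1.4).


m = (2.6)/(19.0) = 0.1368
b = y1 - m*x1 = -4.0 - (2.6*(-14.7))/(19.0) = -4.0 + 2.0116 = -1.9884

y = 0.1368x - 1.9884


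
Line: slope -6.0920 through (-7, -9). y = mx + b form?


y + 9 = -6.0920(x + 7)
y = -6.0920x - 9 + 6.0920*(-7)
y = -6.0920x - 51.6440

y = -6.0920x - 51.6440


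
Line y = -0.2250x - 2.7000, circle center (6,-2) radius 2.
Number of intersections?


Substitute y = -0.2250x - 2.7000: (x-6)^2 + (-0.2250x- 2.7000+ 2)^2 = 4
Expand to Ax^2 + Bx + C = 0, where b-k = -0.7
A = 1+m^2 = 1.050625
B = 2(m(b-k) - h) = 2(-0.2250*(-0.7) - 6) = -11.685
C = h^2 + (b-k)^2 - r^2 = 36 + 0.49 - 4 = 32.49
disc = B^2-4AC = 136.5392 - 136.5392 = 0
disc = 0

1 intersection point (tangent)


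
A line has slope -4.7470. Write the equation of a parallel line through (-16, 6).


Parallel lines have equal slopes.
m2 = -4.7470
b2 = 6 + 4.7470*(-16) = -69.9520

y = -4.7470x - 69.9520


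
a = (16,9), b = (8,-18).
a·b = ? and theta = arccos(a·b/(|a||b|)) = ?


a·b = 16*8 + 9*(-18) = 128 - 162 = -34
|a| = sqrt(256+81) = 18.3576
|b| = sqrt(64+324) = 19.6977
cos(theta) = -34/(sqrt(337)*sqrt(388)) = -34/sqrt(130756) = -0.094026
theta = arccos(-34/sqrt(130756)) = 95.3953 degrees

a·b = -34, theta = 95.3953 deg


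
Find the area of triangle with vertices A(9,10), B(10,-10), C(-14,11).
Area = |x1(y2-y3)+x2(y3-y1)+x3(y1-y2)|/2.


9*(-10-11) = -189
10*(11-10) = 10
-14*(10+ 10) = -280
sum = -459
Area = |-459|/2 = 229.5000

229.5000 sq units


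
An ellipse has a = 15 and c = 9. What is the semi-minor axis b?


b^2 = 15^2 - (9)^2 = 225 - 81 = 144
b = sqrt(144) = 12

b = 12


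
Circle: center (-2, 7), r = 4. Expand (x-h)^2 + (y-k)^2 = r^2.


(x+ 2)^2 + (y-7)^2 = 4^2
D = -2h = 4, E = -2k = -14
F = h^2+k^2-r^2 = 4+49-16 = 37

x^2 + y^2 + 4x - 14y + 37 = 0


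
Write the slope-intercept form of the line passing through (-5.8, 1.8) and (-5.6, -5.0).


m = (-6.8)/(0.2) = -34.0000
b = y1 - m*x1 = 1.8 - (-6.8*(-5.8))/(0.2) = 1.8 - 197.2000 = -195.4000

y = -34.0000x - 195.4000


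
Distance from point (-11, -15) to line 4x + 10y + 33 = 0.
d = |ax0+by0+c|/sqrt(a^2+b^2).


|4*(-11) + 10*(-15) + 33| = |-161| = 161
sqrt(16 + 100) = sqrt(116) = 10.7703
d = 161/sqrt(116) = 14.9485

14.9485


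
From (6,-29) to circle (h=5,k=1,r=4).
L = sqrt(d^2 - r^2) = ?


d = sqrt((6-5)^2 + (-29-1)^2) = sqrt(1+900) = 30.0167
L = sqrt(901.0000 - 16) = sqrt(885.0000) = 29.7489

29.7489


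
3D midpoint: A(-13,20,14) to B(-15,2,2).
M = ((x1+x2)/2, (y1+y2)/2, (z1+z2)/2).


Mx = (-13- 15)/2 = -14.0000
My = (20+2)/2 = 11.0000
Mz = (14+2)/2 = 8.0000

M = (-14.0000, 11.0000, 8.0000)


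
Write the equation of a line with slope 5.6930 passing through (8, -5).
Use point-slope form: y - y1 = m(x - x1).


y + 5 = 5.6930(x - 8)
y = 5.6930x - 5 - 5.6930*8
y = 5.6930x - 50.5440

y = 5.6930x - 50.5440


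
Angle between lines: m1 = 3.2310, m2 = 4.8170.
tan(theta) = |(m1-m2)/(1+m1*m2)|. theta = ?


m1-m2 = -1.586
1+m1*m2 = 16.563727
tan(theta) = |-1.586/16.563727| = 0.095751
theta = arctan(|-1.586/16.563727|) = 5.4695 degrees (acute angle)

5.4695 degrees


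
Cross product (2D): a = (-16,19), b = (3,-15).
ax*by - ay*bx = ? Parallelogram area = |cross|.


cross = -16*(-15) - 19*3 = 240 - 57 = 183
Parallelogram area = |183| = 183

cross = 183, parallelogram area = 183


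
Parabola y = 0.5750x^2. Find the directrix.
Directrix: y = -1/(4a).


a = 0.5750
1/(4a) = 0.4348
directrix: y = -0.4348 = -0.4348

y = -0.4348


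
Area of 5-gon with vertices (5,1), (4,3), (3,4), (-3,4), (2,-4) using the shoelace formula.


sum(xi*y_{i+1}) = 5*3 + 4*4 + 3*4 - 3*(-4) + 2*1 = 57
sum(yi*x_{i+1}) = 1*4 + 3*3 + 4*(-3) + 4*2 - 4*5 = -11
Area = |57 + 11|/2 = 68/2 = 34.0000

34.0000 sq units


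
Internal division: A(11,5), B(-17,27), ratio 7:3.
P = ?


Px = (7*(-17) + 3*11)/10 = -86/10 = -8.6000
Py = (7*27 + 3*5)/10 = 204/10 = 20.4000

P = (-8.6000, 20.4000)


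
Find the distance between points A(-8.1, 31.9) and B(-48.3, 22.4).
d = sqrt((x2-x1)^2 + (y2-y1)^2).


dx = -48.3 + 8.1 = -40.2
dy = 22.4 - 31.9 = -9.5
d = sqrt(1616.04 + 90.25) = sqrt(1706.29) = 41.3073

41.3073


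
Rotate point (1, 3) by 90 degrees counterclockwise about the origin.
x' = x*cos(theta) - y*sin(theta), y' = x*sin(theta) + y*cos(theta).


cos(90) = 0, sin(90) = 1
x' = 1*0 - 3*1 = -3
y' = 1*1 + 3*0 = 1

(-3, 1)


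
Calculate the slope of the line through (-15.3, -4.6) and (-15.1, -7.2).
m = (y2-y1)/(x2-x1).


dy = -7.2 + 4.6 = -2.6
dx = -15.1 + 15.3 = 0.2
m = -2.6/0.2 = -13.0000

m = -13.0000


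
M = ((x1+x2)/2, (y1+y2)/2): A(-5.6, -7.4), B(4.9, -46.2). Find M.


Mx = (-5.6 + 4.9)/2 = -0.7/2 = -0.3500
My = (-7.4 - 46.2)/2 = -53.6/2 = -26.8000

(-0.3500, -26.8000)


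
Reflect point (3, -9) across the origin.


Reflection rule for origin: (-x, -y)
(3, -9) -> (-3, 9)

(-3, 9)


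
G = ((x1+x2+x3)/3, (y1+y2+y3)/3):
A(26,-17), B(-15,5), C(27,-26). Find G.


Gx = (26- 15+27)/3 = 38/3 = 12.6667
Gy = (-17+5- 26)/3 = -38/3 = -12.6667

G = (12.6667, -12.6667)


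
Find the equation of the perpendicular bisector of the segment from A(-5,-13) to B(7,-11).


Midpoint = (1, -12)
Slope of AB = dy/dx = 2/12 = 0.1667
Perp slope = -dx/dy = -12/2 = -6.0000
b = My - (perp slope)*Mx = -12 + (12*1)/2 = -12 + 6.0000 = -6.0000

y = -6.0000x - 6.0000


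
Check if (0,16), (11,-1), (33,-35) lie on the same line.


0*(-1+ 35) + 11*(-35-16) + 33*(16+ 1)
= 0 - 561 + 561 = 0

Yes, collinear (determinant = 0)


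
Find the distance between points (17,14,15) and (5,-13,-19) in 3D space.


dx=-12, dy=-27, dz=-34
d = sqrt(144+729+1156) = sqrt(2029) = 45.0444

45.0444


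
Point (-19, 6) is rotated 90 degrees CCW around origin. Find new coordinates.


cos(90) = 0, sin(90) = 1
x' = -19*0 - 6*1 = -6
y' = -19*1 + 6*0 = -19

(-6, -19)


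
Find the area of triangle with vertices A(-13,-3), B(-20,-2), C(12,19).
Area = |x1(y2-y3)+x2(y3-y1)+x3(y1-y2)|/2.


-13*(-2-19) = 273
-20*(19+ 3) = -440
12*(-3+ 2) = -12
sum = -179
Area = |-179|/2 = 89.5000

89.5000 sq units


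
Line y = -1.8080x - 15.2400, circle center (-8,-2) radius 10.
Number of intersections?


Substitute y = -1.8080x - 15.2400: (x+ 8)^2 + (-1.8080x- 15.2400+ 2)^2 = 100
Expand to Ax^2 + Bx + C = 0, where b-k = -13.24
A = 1+m^2 = 4.268864
B = 2(m(b-k) - h) = 2(-1.8080*(-13.24) + 8) = 63.87584
C = h^2 + (b-k)^2 - r^2 = 64 + 175.2976 - 100 = 139.2976
disc = B^2-4AC = 4080.1229 - 2378.5700 = 1701.5529
disc > 0

2 intersection points


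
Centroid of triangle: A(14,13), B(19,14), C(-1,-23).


Gx = (14+19- 1)/3 = 32/3 = 10.6667
Gy = (13+14- 23)/3 = 4/3 = 1.3333

G = (10.6667, 1.3333)


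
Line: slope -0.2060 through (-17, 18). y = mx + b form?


y - 18 = -0.2060(x + 17)
y = -0.2060x + 18 + 0.2060*(-17)
y = -0.2060x + 14.4980

y = -0.2060x + 14.4980


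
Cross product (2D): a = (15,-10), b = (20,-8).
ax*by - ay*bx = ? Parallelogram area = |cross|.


cross = 15*(-8) + 10*20 = -120 + 200 = 80
Parallelogram area = |80| = 80

cross = 80, parallelogram area = 80


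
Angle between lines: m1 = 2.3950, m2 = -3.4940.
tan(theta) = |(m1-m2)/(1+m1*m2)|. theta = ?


m1-m2 = 5.889
1+m1*m2 = -7.36813
tan(theta) = |5.889/(-7.36813)| = 0.799253
theta = arctan(|5.889/(-7.36813)|) = 38.6337 degrees (acute angle)

38.6337 degrees


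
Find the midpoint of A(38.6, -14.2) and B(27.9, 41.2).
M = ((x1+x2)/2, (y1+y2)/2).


Mx = (38.6 + 27.9)/2 = 66.5/2 = 33.2500
My = (-14.2 + 41.2)/2 = 27/2 = 13.5000

(33.2500, 13.5000)


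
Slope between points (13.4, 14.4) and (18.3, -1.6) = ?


dy = -1.6 - 14.4 = -16.0
dx = 18.3 - 13.4 = 4.9
m = -16.0/4.9 = -3.2653

m = -3.2653


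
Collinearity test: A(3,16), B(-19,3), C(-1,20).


3*(3-20) - 19*(20-16) - 1*(16-3)
= -51 - 76 - 13 = -140

No, not collinear (determinant = -140)


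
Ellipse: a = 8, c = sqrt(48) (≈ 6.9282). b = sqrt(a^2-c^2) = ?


b^2 = 8^2 - (sqrt(48))^2 = 64 - 48 = 16
b = sqrt(16) = 4

b = 4


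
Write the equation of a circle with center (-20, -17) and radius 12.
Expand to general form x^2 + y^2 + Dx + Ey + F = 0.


(x+ 20)^2 + (y+ 17)^2 = 12^2
D = -2h = 40, E = -2k = 34
F = h^2+k^2-r^2 = 400+289-144 = 545

x^2 + y^2 + 40x + 34y + 545 = 0


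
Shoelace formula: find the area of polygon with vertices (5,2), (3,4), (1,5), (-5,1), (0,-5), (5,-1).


sum(xi*y_{i+1}) = 5*4 + 3*5 + 1*1 - 5*(-5) + 0*(-1) + 5*2 = 71
sum(yi*x_{i+1}) = 2*3 + 4*1 + 5*(-5) + 1*0 - 5*5 - 1*5 = -45
Area = |71 + 45|/2 = 116/2 = 58.0000

58.0000 sq units


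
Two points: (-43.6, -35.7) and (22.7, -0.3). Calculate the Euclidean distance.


dx = 22.7 + 43.6 = 66.3
dy = -0.3 + 35.7 = 35.4
d = sqrt(4395.69 + 1253.16) = sqrt(5648.85) = 75.1588

75.1588


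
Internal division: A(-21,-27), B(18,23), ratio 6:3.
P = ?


Px = (6*18 + 3*(-21))/9 = 45/9 = 5.0000
Py = (6*23 + 3*(-27))/9 = 57/9 = 6.3333

P = (5.0000, 6.3333)


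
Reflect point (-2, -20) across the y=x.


Reflection rule for y=x: (y, x)
(-2, -20) -> (-20, -2)

(-20, -2)


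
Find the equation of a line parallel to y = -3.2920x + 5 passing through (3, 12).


Parallel lines have equal slopes.
m2 = -3.2920
b2 = 12 + 3.2920*3 = 21.8760

y = -3.2920x + 21.8760


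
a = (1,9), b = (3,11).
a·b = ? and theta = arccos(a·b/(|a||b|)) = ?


a·b = 1*3 + 9*11 = 3 + 99 = 102
|a| = sqrt(1+81) = 9.0554
|b| = sqrt(9+121) = 11.4018
cos(theta) = 102/(sqrt(82)*sqrt(130)) = 102/sqrt(10660) = 0.987920
theta = arccos(102/sqrt(10660)) = 8.9149 degrees

a·b = 102, theta = 8.9149 deg


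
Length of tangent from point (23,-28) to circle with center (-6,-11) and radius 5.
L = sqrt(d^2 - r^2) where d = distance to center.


d = sqrt((23+ 6)^2 + (-28+ 11)^2) = sqrt(841+289) = 33.6155
L = sqrt(1130.0000 - 25) = sqrt(1105.0000) = 33.2415

33.2415


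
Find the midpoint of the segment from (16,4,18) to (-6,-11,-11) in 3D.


Mx = (16- 6)/2 = 5.0000
My = (4- 11)/2 = -3.5000
Mz = (18- 11)/2 = 3.5000

M = (5.0000, -3.5000, 3.5000)


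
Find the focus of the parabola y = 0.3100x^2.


a = 0.3100
4a = 1.2400
focus = (0, 1/1.2400) = (0, 0.8065)

Focus = (0, 0.8065)


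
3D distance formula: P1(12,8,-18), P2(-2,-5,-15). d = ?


dx=-14, dy=-13, dz=3
d = sqrt(196+169+9) = sqrt(374) = 19.3391

19.3391


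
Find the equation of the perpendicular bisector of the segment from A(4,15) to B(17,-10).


Midpoint = (10.5, 2.5)
Slope of AB = dy/dx = -25/13 = -1.9231
Perp slope = -dx/dy = 13/25 = 0.5200
b = My - (perp slope)*Mx = 2.5 + (13*10.5)/(-25) = 2.5 - 5.4600 = -2.9600

y = 0.5200x - 2.9600


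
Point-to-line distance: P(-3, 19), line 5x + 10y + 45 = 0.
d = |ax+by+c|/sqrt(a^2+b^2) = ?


|5*(-3) + 10*19 + 45| = |220| = 220
sqrt(25 + 100) = sqrt(125) = 11.1803
d = 220/sqrt(125) = 19.6774

19.6774


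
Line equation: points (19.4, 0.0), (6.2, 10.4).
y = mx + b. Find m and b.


m = (10.4)/(-13.2) = -0.7879
b = y1 - m*x1 = 0.0 - (10.4*19.4)/(-13.2) = 0.0 + 15.2848 = 15.2848

y = -0.7879x + 15.2848
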